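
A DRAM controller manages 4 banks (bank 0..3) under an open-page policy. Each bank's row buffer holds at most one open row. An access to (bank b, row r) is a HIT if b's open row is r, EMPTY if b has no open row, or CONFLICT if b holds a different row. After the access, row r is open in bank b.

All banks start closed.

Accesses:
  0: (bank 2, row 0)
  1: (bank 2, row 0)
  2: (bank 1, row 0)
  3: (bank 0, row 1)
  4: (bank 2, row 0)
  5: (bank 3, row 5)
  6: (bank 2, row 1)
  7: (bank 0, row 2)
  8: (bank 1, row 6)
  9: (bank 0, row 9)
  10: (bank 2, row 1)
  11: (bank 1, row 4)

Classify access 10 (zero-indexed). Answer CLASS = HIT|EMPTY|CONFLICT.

  [0] b2 r0: no row ⇒ E
  [1] b2 r0: had r0 ⇒ H
  [2] b1 r0: no row ⇒ E
  [3] b0 r1: no row ⇒ E
  [4] b2 r0: had r0 ⇒ H
  [5] b3 r5: no row ⇒ E
  [6] b2 r1: had r0 ⇒ C
  [7] b0 r2: had r1 ⇒ C
  [8] b1 r6: had r0 ⇒ C
  [9] b0 r9: had r2 ⇒ C
  [10] b2 r1: had r1 ⇒ H
  [11] b1 r4: had r6 ⇒ C

CLASS = HIT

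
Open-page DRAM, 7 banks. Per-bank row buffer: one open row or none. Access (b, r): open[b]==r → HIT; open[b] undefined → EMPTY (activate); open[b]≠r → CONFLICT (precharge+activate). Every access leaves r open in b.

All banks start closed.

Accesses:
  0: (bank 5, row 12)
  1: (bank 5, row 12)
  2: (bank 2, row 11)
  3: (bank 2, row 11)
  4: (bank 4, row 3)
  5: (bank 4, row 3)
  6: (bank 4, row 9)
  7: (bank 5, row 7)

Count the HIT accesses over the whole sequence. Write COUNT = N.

#0 (5,12) E
#1 (5,12) H  (was 12)
#2 (2,11) E
#3 (2,11) H  (was 11)
#4 (4,3) E
#5 (4,3) H  (was 3)
#6 (4,9) C  (was 3)
#7 (5,7) C  (was 12)

COUNT = 3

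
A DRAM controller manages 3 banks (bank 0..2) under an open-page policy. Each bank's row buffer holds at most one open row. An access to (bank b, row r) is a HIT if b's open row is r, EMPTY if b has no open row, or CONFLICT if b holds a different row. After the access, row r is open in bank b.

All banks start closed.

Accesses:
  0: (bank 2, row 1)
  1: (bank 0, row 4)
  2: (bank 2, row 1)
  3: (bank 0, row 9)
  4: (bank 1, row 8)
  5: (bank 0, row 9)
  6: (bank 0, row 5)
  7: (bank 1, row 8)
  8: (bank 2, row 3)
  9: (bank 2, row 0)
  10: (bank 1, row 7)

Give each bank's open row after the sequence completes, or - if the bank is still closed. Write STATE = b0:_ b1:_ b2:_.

0: bank 2 row 1 — prev None → EMPTY
1: bank 0 row 4 — prev None → EMPTY
2: bank 2 row 1 — prev 1 → HIT
3: bank 0 row 9 — prev 4 → CONFLICT
4: bank 1 row 8 — prev None → EMPTY
5: bank 0 row 9 — prev 9 → HIT
6: bank 0 row 5 — prev 9 → CONFLICT
7: bank 1 row 8 — prev 8 → HIT
8: bank 2 row 3 — prev 1 → CONFLICT
9: bank 2 row 0 — prev 3 → CONFLICT
10: bank 1 row 7 — prev 8 → CONFLICT

STATE = b0:5 b1:7 b2:0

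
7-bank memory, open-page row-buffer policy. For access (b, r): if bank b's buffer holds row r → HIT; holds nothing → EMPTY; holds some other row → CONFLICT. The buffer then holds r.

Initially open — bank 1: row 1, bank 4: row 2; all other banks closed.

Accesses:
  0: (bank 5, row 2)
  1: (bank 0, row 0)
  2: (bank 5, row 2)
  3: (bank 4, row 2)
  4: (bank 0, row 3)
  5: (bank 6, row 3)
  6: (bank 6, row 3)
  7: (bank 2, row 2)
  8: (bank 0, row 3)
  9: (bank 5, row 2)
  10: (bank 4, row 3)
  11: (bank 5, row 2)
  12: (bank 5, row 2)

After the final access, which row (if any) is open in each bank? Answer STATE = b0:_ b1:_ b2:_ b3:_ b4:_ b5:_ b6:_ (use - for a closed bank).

STATE = b0:3 b1:1 b2:2 b3:- b4:3 b5:2 b6:3

step 0: bank5 None->2 [EMPTY]
step 1: bank0 None->0 [EMPTY]
step 2: bank5 2->2 [HIT]
step 3: bank4 2->2 [HIT]
step 4: bank0 0->3 [CONFLICT]
step 5: bank6 None->3 [EMPTY]
step 6: bank6 3->3 [HIT]
step 7: bank2 None->2 [EMPTY]
step 8: bank0 3->3 [HIT]
step 9: bank5 2->2 [HIT]
step 10: bank4 2->3 [CONFLICT]
step 11: bank5 2->2 [HIT]
step 12: bank5 2->2 [HIT]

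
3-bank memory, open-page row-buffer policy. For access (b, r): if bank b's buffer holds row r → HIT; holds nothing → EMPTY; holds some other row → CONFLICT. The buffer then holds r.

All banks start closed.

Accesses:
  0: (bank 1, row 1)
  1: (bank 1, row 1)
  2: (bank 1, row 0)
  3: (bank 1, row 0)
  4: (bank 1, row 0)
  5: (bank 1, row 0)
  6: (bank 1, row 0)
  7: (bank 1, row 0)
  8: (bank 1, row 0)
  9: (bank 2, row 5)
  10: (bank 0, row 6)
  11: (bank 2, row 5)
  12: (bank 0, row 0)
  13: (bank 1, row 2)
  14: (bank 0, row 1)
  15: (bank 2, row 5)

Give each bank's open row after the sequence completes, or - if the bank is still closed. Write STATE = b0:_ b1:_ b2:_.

  [0] b1 r1: no row ⇒ E
  [1] b1 r1: had r1 ⇒ H
  [2] b1 r0: had r1 ⇒ C
  [3] b1 r0: had r0 ⇒ H
  [4] b1 r0: had r0 ⇒ H
  [5] b1 r0: had r0 ⇒ H
  [6] b1 r0: had r0 ⇒ H
  [7] b1 r0: had r0 ⇒ H
  [8] b1 r0: had r0 ⇒ H
  [9] b2 r5: no row ⇒ E
  [10] b0 r6: no row ⇒ E
  [11] b2 r5: had r5 ⇒ H
  [12] b0 r0: had r6 ⇒ C
  [13] b1 r2: had r0 ⇒ C
  [14] b0 r1: had r0 ⇒ C
  [15] b2 r5: had r5 ⇒ H

STATE = b0:1 b1:2 b2:5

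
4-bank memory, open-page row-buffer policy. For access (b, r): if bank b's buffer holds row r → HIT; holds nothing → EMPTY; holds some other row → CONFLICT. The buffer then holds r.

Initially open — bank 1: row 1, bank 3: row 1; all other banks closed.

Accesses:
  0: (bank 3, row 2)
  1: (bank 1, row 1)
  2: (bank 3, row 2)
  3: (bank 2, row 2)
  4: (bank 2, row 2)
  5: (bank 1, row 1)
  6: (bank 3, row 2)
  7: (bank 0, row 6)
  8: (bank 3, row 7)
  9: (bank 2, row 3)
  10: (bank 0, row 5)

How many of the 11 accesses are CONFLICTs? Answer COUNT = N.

step 0: bank3 1->2 [CONFLICT]
step 1: bank1 1->1 [HIT]
step 2: bank3 2->2 [HIT]
step 3: bank2 None->2 [EMPTY]
step 4: bank2 2->2 [HIT]
step 5: bank1 1->1 [HIT]
step 6: bank3 2->2 [HIT]
step 7: bank0 None->6 [EMPTY]
step 8: bank3 2->7 [CONFLICT]
step 9: bank2 2->3 [CONFLICT]
step 10: bank0 6->5 [CONFLICT]

COUNT = 4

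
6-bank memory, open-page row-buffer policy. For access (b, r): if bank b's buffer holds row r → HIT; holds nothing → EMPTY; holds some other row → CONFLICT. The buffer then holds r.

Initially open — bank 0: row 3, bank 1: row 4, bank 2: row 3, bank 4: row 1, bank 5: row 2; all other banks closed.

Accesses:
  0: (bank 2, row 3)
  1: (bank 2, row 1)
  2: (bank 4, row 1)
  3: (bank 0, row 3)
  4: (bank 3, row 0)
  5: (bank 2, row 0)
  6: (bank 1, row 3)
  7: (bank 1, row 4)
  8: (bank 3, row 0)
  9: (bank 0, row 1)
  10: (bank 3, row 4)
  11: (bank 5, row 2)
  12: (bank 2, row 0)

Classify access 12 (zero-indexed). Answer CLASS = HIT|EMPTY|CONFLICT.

CLASS = HIT

  [0] b2 r3: had r3 ⇒ H
  [1] b2 r1: had r3 ⇒ C
  [2] b4 r1: had r1 ⇒ H
  [3] b0 r3: had r3 ⇒ H
  [4] b3 r0: no row ⇒ E
  [5] b2 r0: had r1 ⇒ C
  [6] b1 r3: had r4 ⇒ C
  [7] b1 r4: had r3 ⇒ C
  [8] b3 r0: had r0 ⇒ H
  [9] b0 r1: had r3 ⇒ C
  [10] b3 r4: had r0 ⇒ C
  [11] b5 r2: had r2 ⇒ H
  [12] b2 r0: had r0 ⇒ H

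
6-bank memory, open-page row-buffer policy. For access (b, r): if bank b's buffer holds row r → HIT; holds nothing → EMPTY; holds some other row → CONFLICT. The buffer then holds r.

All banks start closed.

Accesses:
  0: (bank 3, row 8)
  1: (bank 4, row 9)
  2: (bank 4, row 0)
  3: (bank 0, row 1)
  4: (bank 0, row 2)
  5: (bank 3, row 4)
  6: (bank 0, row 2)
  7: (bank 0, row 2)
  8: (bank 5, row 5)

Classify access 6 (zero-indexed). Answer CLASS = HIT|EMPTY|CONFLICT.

step 0: bank3 None->8 [EMPTY]
step 1: bank4 None->9 [EMPTY]
step 2: bank4 9->0 [CONFLICT]
step 3: bank0 None->1 [EMPTY]
step 4: bank0 1->2 [CONFLICT]
step 5: bank3 8->4 [CONFLICT]
step 6: bank0 2->2 [HIT]
step 7: bank0 2->2 [HIT]
step 8: bank5 None->5 [EMPTY]

CLASS = HIT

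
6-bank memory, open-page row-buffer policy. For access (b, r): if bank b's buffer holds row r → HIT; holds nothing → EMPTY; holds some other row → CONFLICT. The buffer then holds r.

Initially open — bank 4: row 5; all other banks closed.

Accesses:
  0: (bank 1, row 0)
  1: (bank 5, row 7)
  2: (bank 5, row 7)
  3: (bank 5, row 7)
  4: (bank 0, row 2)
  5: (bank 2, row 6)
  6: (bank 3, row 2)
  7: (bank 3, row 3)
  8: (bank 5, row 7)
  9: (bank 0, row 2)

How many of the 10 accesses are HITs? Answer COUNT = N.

COUNT = 4

  [0] b1 r0: no row ⇒ E
  [1] b5 r7: no row ⇒ E
  [2] b5 r7: had r7 ⇒ H
  [3] b5 r7: had r7 ⇒ H
  [4] b0 r2: no row ⇒ E
  [5] b2 r6: no row ⇒ E
  [6] b3 r2: no row ⇒ E
  [7] b3 r3: had r2 ⇒ C
  [8] b5 r7: had r7 ⇒ H
  [9] b0 r2: had r2 ⇒ H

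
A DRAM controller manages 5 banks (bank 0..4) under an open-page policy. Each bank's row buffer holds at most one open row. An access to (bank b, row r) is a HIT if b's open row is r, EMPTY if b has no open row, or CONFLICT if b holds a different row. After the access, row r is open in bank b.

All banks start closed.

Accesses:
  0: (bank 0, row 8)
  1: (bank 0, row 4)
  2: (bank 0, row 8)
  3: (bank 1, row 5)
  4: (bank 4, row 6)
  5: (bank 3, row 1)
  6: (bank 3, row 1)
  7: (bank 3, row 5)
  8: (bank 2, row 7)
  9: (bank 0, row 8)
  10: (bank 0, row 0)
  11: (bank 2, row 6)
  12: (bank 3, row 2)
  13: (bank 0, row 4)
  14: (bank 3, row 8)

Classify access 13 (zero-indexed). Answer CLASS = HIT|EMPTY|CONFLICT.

CLASS = CONFLICT

step 0: bank0 None->8 [EMPTY]
step 1: bank0 8->4 [CONFLICT]
step 2: bank0 4->8 [CONFLICT]
step 3: bank1 None->5 [EMPTY]
step 4: bank4 None->6 [EMPTY]
step 5: bank3 None->1 [EMPTY]
step 6: bank3 1->1 [HIT]
step 7: bank3 1->5 [CONFLICT]
step 8: bank2 None->7 [EMPTY]
step 9: bank0 8->8 [HIT]
step 10: bank0 8->0 [CONFLICT]
step 11: bank2 7->6 [CONFLICT]
step 12: bank3 5->2 [CONFLICT]
step 13: bank0 0->4 [CONFLICT]
step 14: bank3 2->8 [CONFLICT]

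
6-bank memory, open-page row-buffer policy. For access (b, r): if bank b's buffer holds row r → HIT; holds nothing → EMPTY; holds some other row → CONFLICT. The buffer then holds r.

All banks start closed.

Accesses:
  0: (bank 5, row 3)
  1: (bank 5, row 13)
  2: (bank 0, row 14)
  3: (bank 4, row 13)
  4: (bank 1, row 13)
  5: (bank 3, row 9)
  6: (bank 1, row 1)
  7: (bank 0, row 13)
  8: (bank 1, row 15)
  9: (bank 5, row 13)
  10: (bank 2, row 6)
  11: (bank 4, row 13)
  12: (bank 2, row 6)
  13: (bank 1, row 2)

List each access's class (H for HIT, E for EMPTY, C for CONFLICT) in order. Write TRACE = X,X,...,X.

TRACE = E,C,E,E,E,E,C,C,C,H,E,H,H,C

  [0] b5 r3: no row ⇒ E
  [1] b5 r13: had r3 ⇒ C
  [2] b0 r14: no row ⇒ E
  [3] b4 r13: no row ⇒ E
  [4] b1 r13: no row ⇒ E
  [5] b3 r9: no row ⇒ E
  [6] b1 r1: had r13 ⇒ C
  [7] b0 r13: had r14 ⇒ C
  [8] b1 r15: had r1 ⇒ C
  [9] b5 r13: had r13 ⇒ H
  [10] b2 r6: no row ⇒ E
  [11] b4 r13: had r13 ⇒ H
  [12] b2 r6: had r6 ⇒ H
  [13] b1 r2: had r15 ⇒ C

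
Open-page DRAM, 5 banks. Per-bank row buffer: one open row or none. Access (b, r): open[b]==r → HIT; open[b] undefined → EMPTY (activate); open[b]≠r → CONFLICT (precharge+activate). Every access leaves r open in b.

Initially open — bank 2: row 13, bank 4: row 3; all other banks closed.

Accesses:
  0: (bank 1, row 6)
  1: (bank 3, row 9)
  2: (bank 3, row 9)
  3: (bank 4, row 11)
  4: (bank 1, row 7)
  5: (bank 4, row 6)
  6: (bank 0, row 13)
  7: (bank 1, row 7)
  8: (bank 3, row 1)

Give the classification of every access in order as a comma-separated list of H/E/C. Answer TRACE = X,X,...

TRACE = E,E,H,C,C,C,E,H,C

step 0: bank1 None->6 [EMPTY]
step 1: bank3 None->9 [EMPTY]
step 2: bank3 9->9 [HIT]
step 3: bank4 3->11 [CONFLICT]
step 4: bank1 6->7 [CONFLICT]
step 5: bank4 11->6 [CONFLICT]
step 6: bank0 None->13 [EMPTY]
step 7: bank1 7->7 [HIT]
step 8: bank3 9->1 [CONFLICT]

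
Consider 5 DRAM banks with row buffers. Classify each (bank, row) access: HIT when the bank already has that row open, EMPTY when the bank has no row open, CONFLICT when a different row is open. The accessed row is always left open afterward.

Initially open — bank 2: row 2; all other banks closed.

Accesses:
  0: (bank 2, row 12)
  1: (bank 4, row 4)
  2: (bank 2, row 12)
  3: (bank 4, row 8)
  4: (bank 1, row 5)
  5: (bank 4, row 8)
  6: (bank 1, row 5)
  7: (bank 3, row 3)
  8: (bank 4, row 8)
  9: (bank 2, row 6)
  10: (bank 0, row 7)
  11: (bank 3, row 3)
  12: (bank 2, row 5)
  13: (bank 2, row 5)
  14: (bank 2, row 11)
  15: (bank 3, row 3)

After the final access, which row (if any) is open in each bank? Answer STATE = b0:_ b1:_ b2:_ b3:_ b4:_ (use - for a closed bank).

0: bank 2 row 12 — prev 2 → CONFLICT
1: bank 4 row 4 — prev None → EMPTY
2: bank 2 row 12 — prev 12 → HIT
3: bank 4 row 8 — prev 4 → CONFLICT
4: bank 1 row 5 — prev None → EMPTY
5: bank 4 row 8 — prev 8 → HIT
6: bank 1 row 5 — prev 5 → HIT
7: bank 3 row 3 — prev None → EMPTY
8: bank 4 row 8 — prev 8 → HIT
9: bank 2 row 6 — prev 12 → CONFLICT
10: bank 0 row 7 — prev None → EMPTY
11: bank 3 row 3 — prev 3 → HIT
12: bank 2 row 5 — prev 6 → CONFLICT
13: bank 2 row 5 — prev 5 → HIT
14: bank 2 row 11 — prev 5 → CONFLICT
15: bank 3 row 3 — prev 3 → HIT

STATE = b0:7 b1:5 b2:11 b3:3 b4:8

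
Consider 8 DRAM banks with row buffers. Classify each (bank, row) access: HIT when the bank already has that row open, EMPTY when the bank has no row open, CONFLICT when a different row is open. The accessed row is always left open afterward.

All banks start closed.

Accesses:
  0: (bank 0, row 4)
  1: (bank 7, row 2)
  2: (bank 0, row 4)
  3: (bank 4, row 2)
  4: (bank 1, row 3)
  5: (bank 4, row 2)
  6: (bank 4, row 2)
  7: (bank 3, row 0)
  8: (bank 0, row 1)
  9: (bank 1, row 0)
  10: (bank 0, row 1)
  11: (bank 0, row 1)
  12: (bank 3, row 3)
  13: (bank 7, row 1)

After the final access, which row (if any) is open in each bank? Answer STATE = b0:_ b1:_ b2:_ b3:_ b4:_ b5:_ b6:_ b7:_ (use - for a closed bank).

0: bank 0 row 4 — prev None → EMPTY
1: bank 7 row 2 — prev None → EMPTY
2: bank 0 row 4 — prev 4 → HIT
3: bank 4 row 2 — prev None → EMPTY
4: bank 1 row 3 — prev None → EMPTY
5: bank 4 row 2 — prev 2 → HIT
6: bank 4 row 2 — prev 2 → HIT
7: bank 3 row 0 — prev None → EMPTY
8: bank 0 row 1 — prev 4 → CONFLICT
9: bank 1 row 0 — prev 3 → CONFLICT
10: bank 0 row 1 — prev 1 → HIT
11: bank 0 row 1 — prev 1 → HIT
12: bank 3 row 3 — prev 0 → CONFLICT
13: bank 7 row 1 — prev 2 → CONFLICT

STATE = b0:1 b1:0 b2:- b3:3 b4:2 b5:- b6:- b7:1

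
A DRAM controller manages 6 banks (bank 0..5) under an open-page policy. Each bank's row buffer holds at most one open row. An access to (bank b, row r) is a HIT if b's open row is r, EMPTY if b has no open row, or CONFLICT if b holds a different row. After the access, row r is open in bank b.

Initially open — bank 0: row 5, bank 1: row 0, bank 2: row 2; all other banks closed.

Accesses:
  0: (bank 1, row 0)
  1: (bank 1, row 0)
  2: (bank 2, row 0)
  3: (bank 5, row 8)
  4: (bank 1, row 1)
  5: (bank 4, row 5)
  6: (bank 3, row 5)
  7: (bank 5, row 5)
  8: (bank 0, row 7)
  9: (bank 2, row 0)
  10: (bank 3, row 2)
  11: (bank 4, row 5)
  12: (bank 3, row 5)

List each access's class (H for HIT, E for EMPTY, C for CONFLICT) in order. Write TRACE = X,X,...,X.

step 0: bank1 0->0 [HIT]
step 1: bank1 0->0 [HIT]
step 2: bank2 2->0 [CONFLICT]
step 3: bank5 None->8 [EMPTY]
step 4: bank1 0->1 [CONFLICT]
step 5: bank4 None->5 [EMPTY]
step 6: bank3 None->5 [EMPTY]
step 7: bank5 8->5 [CONFLICT]
step 8: bank0 5->7 [CONFLICT]
step 9: bank2 0->0 [HIT]
step 10: bank3 5->2 [CONFLICT]
step 11: bank4 5->5 [HIT]
step 12: bank3 2->5 [CONFLICT]

TRACE = H,H,C,E,C,E,E,C,C,H,C,H,C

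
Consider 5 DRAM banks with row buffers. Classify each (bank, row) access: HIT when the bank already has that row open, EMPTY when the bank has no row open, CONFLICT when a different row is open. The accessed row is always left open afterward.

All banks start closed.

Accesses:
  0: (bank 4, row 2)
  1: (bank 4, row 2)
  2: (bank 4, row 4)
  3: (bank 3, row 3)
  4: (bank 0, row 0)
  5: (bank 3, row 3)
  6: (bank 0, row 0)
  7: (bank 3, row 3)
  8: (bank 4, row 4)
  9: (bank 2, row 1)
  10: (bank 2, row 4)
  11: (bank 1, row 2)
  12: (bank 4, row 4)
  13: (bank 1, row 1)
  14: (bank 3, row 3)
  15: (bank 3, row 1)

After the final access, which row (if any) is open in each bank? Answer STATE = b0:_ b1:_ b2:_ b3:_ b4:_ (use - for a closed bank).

step 0: bank4 None->2 [EMPTY]
step 1: bank4 2->2 [HIT]
step 2: bank4 2->4 [CONFLICT]
step 3: bank3 None->3 [EMPTY]
step 4: bank0 None->0 [EMPTY]
step 5: bank3 3->3 [HIT]
step 6: bank0 0->0 [HIT]
step 7: bank3 3->3 [HIT]
step 8: bank4 4->4 [HIT]
step 9: bank2 None->1 [EMPTY]
step 10: bank2 1->4 [CONFLICT]
step 11: bank1 None->2 [EMPTY]
step 12: bank4 4->4 [HIT]
step 13: bank1 2->1 [CONFLICT]
step 14: bank3 3->3 [HIT]
step 15: bank3 3->1 [CONFLICT]

STATE = b0:0 b1:1 b2:4 b3:1 b4:4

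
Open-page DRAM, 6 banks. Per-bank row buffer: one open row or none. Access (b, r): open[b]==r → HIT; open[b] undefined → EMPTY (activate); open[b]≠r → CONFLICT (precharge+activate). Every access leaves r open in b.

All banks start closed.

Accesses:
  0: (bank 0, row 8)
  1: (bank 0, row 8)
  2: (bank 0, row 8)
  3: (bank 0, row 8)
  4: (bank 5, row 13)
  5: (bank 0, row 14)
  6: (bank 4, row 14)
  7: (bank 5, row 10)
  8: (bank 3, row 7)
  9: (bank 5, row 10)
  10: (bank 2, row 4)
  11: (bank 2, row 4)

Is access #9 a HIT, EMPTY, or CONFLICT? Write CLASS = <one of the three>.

CLASS = HIT

0: bank 0 row 8 — prev None → EMPTY
1: bank 0 row 8 — prev 8 → HIT
2: bank 0 row 8 — prev 8 → HIT
3: bank 0 row 8 — prev 8 → HIT
4: bank 5 row 13 — prev None → EMPTY
5: bank 0 row 14 — prev 8 → CONFLICT
6: bank 4 row 14 — prev None → EMPTY
7: bank 5 row 10 — prev 13 → CONFLICT
8: bank 3 row 7 — prev None → EMPTY
9: bank 5 row 10 — prev 10 → HIT
10: bank 2 row 4 — prev None → EMPTY
11: bank 2 row 4 — prev 4 → HIT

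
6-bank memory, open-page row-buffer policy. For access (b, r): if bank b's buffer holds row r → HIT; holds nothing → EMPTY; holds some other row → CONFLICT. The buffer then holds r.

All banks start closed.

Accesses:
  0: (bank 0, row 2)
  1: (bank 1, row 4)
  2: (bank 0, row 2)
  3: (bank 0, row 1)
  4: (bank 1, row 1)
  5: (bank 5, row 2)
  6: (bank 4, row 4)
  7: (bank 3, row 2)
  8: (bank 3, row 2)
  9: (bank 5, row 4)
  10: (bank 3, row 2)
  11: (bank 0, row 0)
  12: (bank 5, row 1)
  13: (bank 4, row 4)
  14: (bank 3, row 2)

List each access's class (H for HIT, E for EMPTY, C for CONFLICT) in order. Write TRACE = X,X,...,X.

TRACE = E,E,H,C,C,E,E,E,H,C,H,C,C,H,H

#0 (0,2) E
#1 (1,4) E
#2 (0,2) H  (was 2)
#3 (0,1) C  (was 2)
#4 (1,1) C  (was 4)
#5 (5,2) E
#6 (4,4) E
#7 (3,2) E
#8 (3,2) H  (was 2)
#9 (5,4) C  (was 2)
#10 (3,2) H  (was 2)
#11 (0,0) C  (was 1)
#12 (5,1) C  (was 4)
#13 (4,4) H  (was 4)
#14 (3,2) H  (was 2)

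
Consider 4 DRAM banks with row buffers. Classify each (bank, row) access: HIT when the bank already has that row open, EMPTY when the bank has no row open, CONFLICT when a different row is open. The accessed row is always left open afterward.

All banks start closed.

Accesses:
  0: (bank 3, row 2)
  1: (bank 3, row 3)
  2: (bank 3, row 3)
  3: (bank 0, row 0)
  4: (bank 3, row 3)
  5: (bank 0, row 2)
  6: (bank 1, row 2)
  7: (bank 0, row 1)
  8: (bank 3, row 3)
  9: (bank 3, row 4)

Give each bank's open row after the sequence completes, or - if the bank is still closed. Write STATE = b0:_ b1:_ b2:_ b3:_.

STATE = b0:1 b1:2 b2:- b3:4

step 0: bank3 None->2 [EMPTY]
step 1: bank3 2->3 [CONFLICT]
step 2: bank3 3->3 [HIT]
step 3: bank0 None->0 [EMPTY]
step 4: bank3 3->3 [HIT]
step 5: bank0 0->2 [CONFLICT]
step 6: bank1 None->2 [EMPTY]
step 7: bank0 2->1 [CONFLICT]
step 8: bank3 3->3 [HIT]
step 9: bank3 3->4 [CONFLICT]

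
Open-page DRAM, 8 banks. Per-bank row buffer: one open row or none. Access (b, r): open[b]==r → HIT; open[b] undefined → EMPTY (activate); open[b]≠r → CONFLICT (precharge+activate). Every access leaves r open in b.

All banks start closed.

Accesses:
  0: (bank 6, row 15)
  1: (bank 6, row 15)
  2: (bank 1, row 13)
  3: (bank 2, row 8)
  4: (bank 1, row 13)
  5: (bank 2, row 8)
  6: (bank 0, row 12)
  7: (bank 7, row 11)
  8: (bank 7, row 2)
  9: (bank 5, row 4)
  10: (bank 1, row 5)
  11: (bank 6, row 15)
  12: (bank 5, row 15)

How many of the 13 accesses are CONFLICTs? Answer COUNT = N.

COUNT = 3

#0 (6,15) E
#1 (6,15) H  (was 15)
#2 (1,13) E
#3 (2,8) E
#4 (1,13) H  (was 13)
#5 (2,8) H  (was 8)
#6 (0,12) E
#7 (7,11) E
#8 (7,2) C  (was 11)
#9 (5,4) E
#10 (1,5) C  (was 13)
#11 (6,15) H  (was 15)
#12 (5,15) C  (was 4)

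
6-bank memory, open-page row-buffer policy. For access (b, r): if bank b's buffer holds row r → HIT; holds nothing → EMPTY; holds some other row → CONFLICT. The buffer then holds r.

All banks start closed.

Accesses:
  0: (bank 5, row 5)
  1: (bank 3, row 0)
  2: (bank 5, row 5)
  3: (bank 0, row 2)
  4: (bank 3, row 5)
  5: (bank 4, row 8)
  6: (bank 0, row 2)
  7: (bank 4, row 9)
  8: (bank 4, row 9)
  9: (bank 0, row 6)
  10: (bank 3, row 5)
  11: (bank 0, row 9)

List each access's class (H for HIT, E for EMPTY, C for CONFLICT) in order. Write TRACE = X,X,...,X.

TRACE = E,E,H,E,C,E,H,C,H,C,H,C

step 0: bank5 None->5 [EMPTY]
step 1: bank3 None->0 [EMPTY]
step 2: bank5 5->5 [HIT]
step 3: bank0 None->2 [EMPTY]
step 4: bank3 0->5 [CONFLICT]
step 5: bank4 None->8 [EMPTY]
step 6: bank0 2->2 [HIT]
step 7: bank4 8->9 [CONFLICT]
step 8: bank4 9->9 [HIT]
step 9: bank0 2->6 [CONFLICT]
step 10: bank3 5->5 [HIT]
step 11: bank0 6->9 [CONFLICT]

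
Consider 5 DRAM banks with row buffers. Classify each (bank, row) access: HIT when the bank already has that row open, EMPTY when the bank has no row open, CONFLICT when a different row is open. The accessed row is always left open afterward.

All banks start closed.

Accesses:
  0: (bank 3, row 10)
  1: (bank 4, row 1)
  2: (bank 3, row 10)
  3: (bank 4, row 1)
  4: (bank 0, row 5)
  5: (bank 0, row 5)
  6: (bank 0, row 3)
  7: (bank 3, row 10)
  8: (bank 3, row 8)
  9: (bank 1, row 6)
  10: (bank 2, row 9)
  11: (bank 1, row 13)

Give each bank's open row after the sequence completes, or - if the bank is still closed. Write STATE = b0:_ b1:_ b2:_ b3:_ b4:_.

step 0: bank3 None->10 [EMPTY]
step 1: bank4 None->1 [EMPTY]
step 2: bank3 10->10 [HIT]
step 3: bank4 1->1 [HIT]
step 4: bank0 None->5 [EMPTY]
step 5: bank0 5->5 [HIT]
step 6: bank0 5->3 [CONFLICT]
step 7: bank3 10->10 [HIT]
step 8: bank3 10->8 [CONFLICT]
step 9: bank1 None->6 [EMPTY]
step 10: bank2 None->9 [EMPTY]
step 11: bank1 6->13 [CONFLICT]

STATE = b0:3 b1:13 b2:9 b3:8 b4:1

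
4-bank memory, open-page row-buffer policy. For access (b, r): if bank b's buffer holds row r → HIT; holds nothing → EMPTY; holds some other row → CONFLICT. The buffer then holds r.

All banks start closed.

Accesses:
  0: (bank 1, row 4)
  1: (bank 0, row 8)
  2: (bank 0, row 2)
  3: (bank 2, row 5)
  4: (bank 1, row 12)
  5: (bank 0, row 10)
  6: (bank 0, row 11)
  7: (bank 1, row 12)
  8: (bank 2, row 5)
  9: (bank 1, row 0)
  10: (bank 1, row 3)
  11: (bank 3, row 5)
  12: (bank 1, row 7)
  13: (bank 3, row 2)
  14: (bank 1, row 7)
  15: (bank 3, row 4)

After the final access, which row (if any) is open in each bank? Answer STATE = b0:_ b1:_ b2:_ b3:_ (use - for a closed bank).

STATE = b0:11 b1:7 b2:5 b3:4

  [0] b1 r4: no row ⇒ E
  [1] b0 r8: no row ⇒ E
  [2] b0 r2: had r8 ⇒ C
  [3] b2 r5: no row ⇒ E
  [4] b1 r12: had r4 ⇒ C
  [5] b0 r10: had r2 ⇒ C
  [6] b0 r11: had r10 ⇒ C
  [7] b1 r12: had r12 ⇒ H
  [8] b2 r5: had r5 ⇒ H
  [9] b1 r0: had r12 ⇒ C
  [10] b1 r3: had r0 ⇒ C
  [11] b3 r5: no row ⇒ E
  [12] b1 r7: had r3 ⇒ C
  [13] b3 r2: had r5 ⇒ C
  [14] b1 r7: had r7 ⇒ H
  [15] b3 r4: had r2 ⇒ C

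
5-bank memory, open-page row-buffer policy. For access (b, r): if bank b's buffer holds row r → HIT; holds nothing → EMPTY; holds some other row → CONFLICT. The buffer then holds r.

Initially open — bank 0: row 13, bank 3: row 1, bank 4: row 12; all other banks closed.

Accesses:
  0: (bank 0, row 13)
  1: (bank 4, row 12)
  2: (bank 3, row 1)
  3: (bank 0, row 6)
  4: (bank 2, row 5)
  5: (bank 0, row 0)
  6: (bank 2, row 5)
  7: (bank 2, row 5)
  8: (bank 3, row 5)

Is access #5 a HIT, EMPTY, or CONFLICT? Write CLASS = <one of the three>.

step 0: bank0 13->13 [HIT]
step 1: bank4 12->12 [HIT]
step 2: bank3 1->1 [HIT]
step 3: bank0 13->6 [CONFLICT]
step 4: bank2 None->5 [EMPTY]
step 5: bank0 6->0 [CONFLICT]
step 6: bank2 5->5 [HIT]
step 7: bank2 5->5 [HIT]
step 8: bank3 1->5 [CONFLICT]

CLASS = CONFLICT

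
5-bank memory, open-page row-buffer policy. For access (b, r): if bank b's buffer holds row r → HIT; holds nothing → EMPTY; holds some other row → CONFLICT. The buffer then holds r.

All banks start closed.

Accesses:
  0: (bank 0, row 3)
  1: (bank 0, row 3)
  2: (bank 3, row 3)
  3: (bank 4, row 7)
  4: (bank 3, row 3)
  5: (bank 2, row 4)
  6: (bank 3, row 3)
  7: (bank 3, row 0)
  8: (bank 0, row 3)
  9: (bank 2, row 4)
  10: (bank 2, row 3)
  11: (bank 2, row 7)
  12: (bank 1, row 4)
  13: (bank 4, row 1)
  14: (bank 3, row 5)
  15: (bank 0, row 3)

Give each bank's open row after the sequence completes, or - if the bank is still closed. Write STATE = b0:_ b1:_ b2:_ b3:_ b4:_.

STATE = b0:3 b1:4 b2:7 b3:5 b4:1

step 0: bank0 None->3 [EMPTY]
step 1: bank0 3->3 [HIT]
step 2: bank3 None->3 [EMPTY]
step 3: bank4 None->7 [EMPTY]
step 4: bank3 3->3 [HIT]
step 5: bank2 None->4 [EMPTY]
step 6: bank3 3->3 [HIT]
step 7: bank3 3->0 [CONFLICT]
step 8: bank0 3->3 [HIT]
step 9: bank2 4->4 [HIT]
step 10: bank2 4->3 [CONFLICT]
step 11: bank2 3->7 [CONFLICT]
step 12: bank1 None->4 [EMPTY]
step 13: bank4 7->1 [CONFLICT]
step 14: bank3 0->5 [CONFLICT]
step 15: bank0 3->3 [HIT]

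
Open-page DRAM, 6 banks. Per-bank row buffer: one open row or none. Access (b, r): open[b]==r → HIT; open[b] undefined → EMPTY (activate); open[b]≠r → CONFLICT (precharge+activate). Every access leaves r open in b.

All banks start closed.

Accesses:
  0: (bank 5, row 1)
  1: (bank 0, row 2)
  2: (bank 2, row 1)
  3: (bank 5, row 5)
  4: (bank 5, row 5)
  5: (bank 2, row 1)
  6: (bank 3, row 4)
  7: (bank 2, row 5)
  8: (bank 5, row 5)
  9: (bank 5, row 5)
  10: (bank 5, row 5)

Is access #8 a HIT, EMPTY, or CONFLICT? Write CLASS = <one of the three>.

  [0] b5 r1: no row ⇒ E
  [1] b0 r2: no row ⇒ E
  [2] b2 r1: no row ⇒ E
  [3] b5 r5: had r1 ⇒ C
  [4] b5 r5: had r5 ⇒ H
  [5] b2 r1: had r1 ⇒ H
  [6] b3 r4: no row ⇒ E
  [7] b2 r5: had r1 ⇒ C
  [8] b5 r5: had r5 ⇒ H
  [9] b5 r5: had r5 ⇒ H
  [10] b5 r5: had r5 ⇒ H

CLASS = HIT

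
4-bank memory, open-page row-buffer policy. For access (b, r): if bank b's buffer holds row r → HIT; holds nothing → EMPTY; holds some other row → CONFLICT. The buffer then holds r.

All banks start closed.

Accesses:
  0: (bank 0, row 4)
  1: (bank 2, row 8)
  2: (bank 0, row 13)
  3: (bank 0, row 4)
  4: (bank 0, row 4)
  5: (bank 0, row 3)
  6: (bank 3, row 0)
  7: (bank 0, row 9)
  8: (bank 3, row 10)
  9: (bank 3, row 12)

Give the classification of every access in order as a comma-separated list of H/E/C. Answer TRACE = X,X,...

TRACE = E,E,C,C,H,C,E,C,C,C

  [0] b0 r4: no row ⇒ E
  [1] b2 r8: no row ⇒ E
  [2] b0 r13: had r4 ⇒ C
  [3] b0 r4: had r13 ⇒ C
  [4] b0 r4: had r4 ⇒ H
  [5] b0 r3: had r4 ⇒ C
  [6] b3 r0: no row ⇒ E
  [7] b0 r9: had r3 ⇒ C
  [8] b3 r10: had r0 ⇒ C
  [9] b3 r12: had r10 ⇒ C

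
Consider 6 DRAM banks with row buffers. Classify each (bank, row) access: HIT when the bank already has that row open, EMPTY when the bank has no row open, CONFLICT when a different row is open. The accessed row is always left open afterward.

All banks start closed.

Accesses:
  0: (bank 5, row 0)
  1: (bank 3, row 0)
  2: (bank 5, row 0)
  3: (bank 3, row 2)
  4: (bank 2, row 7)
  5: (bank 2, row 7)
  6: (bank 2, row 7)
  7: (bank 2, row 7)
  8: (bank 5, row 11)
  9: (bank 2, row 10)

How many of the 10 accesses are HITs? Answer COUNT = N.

COUNT = 4

#0 (5,0) E
#1 (3,0) E
#2 (5,0) H  (was 0)
#3 (3,2) C  (was 0)
#4 (2,7) E
#5 (2,7) H  (was 7)
#6 (2,7) H  (was 7)
#7 (2,7) H  (was 7)
#8 (5,11) C  (was 0)
#9 (2,10) C  (was 7)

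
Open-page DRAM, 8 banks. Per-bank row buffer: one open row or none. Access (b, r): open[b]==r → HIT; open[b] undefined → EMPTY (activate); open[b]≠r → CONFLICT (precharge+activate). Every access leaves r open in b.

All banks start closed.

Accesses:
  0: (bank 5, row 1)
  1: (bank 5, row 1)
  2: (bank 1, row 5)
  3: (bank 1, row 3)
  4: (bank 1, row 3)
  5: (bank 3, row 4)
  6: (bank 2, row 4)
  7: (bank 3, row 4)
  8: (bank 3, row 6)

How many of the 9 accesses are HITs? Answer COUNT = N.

0: bank 5 row 1 — prev None → EMPTY
1: bank 5 row 1 — prev 1 → HIT
2: bank 1 row 5 — prev None → EMPTY
3: bank 1 row 3 — prev 5 → CONFLICT
4: bank 1 row 3 — prev 3 → HIT
5: bank 3 row 4 — prev None → EMPTY
6: bank 2 row 4 — prev None → EMPTY
7: bank 3 row 4 — prev 4 → HIT
8: bank 3 row 6 — prev 4 → CONFLICT

COUNT = 3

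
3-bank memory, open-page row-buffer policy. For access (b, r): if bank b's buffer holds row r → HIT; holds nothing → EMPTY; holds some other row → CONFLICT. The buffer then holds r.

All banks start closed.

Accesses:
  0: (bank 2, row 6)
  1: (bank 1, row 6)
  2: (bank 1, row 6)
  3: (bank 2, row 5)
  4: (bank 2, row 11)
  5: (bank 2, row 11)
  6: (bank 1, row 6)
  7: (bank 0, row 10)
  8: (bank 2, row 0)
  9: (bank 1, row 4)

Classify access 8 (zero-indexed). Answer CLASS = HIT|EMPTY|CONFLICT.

#0 (2,6) E
#1 (1,6) E
#2 (1,6) H  (was 6)
#3 (2,5) C  (was 6)
#4 (2,11) C  (was 5)
#5 (2,11) H  (was 11)
#6 (1,6) H  (was 6)
#7 (0,10) E
#8 (2,0) C  (was 11)
#9 (1,4) C  (was 6)

CLASS = CONFLICT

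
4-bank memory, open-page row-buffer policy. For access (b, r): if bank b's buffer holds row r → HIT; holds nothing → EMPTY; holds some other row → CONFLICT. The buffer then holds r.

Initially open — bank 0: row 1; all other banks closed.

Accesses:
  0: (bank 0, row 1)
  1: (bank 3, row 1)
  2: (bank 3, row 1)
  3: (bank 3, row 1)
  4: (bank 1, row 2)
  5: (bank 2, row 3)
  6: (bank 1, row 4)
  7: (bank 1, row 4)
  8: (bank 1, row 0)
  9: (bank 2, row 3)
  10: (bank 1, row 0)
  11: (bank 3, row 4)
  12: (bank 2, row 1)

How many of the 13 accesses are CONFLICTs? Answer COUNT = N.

0: bank 0 row 1 — prev 1 → HIT
1: bank 3 row 1 — prev None → EMPTY
2: bank 3 row 1 — prev 1 → HIT
3: bank 3 row 1 — prev 1 → HIT
4: bank 1 row 2 — prev None → EMPTY
5: bank 2 row 3 — prev None → EMPTY
6: bank 1 row 4 — prev 2 → CONFLICT
7: bank 1 row 4 — prev 4 → HIT
8: bank 1 row 0 — prev 4 → CONFLICT
9: bank 2 row 3 — prev 3 → HIT
10: bank 1 row 0 — prev 0 → HIT
11: bank 3 row 4 — prev 1 → CONFLICT
12: bank 2 row 1 — prev 3 → CONFLICT

COUNT = 4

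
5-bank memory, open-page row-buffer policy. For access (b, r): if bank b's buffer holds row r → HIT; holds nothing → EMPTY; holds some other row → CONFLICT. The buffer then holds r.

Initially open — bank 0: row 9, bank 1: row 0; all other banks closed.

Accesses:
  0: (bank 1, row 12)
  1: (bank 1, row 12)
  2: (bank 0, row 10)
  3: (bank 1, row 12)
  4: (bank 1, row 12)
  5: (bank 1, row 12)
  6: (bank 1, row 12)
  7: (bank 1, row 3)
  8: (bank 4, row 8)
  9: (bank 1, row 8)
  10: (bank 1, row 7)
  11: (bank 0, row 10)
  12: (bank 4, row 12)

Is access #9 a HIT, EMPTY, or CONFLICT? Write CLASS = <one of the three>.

CLASS = CONFLICT

  [0] b1 r12: had r0 ⇒ C
  [1] b1 r12: had r12 ⇒ H
  [2] b0 r10: had r9 ⇒ C
  [3] b1 r12: had r12 ⇒ H
  [4] b1 r12: had r12 ⇒ H
  [5] b1 r12: had r12 ⇒ H
  [6] b1 r12: had r12 ⇒ H
  [7] b1 r3: had r12 ⇒ C
  [8] b4 r8: no row ⇒ E
  [9] b1 r8: had r3 ⇒ C
  [10] b1 r7: had r8 ⇒ C
  [11] b0 r10: had r10 ⇒ H
  [12] b4 r12: had r8 ⇒ C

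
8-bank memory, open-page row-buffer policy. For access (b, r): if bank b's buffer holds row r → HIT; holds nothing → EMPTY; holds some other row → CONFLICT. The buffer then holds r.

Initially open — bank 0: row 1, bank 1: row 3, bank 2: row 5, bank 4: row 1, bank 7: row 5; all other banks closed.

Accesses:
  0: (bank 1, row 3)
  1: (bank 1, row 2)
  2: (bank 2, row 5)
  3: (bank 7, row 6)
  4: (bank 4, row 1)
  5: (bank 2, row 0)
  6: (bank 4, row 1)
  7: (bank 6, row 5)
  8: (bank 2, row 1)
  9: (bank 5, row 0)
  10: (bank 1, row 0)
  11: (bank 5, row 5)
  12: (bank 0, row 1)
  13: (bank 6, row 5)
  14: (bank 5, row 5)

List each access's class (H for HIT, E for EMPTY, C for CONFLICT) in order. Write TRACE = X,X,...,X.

TRACE = H,C,H,C,H,C,H,E,C,E,C,C,H,H,H

#0 (1,3) H  (was 3)
#1 (1,2) C  (was 3)
#2 (2,5) H  (was 5)
#3 (7,6) C  (was 5)
#4 (4,1) H  (was 1)
#5 (2,0) C  (was 5)
#6 (4,1) H  (was 1)
#7 (6,5) E
#8 (2,1) C  (was 0)
#9 (5,0) E
#10 (1,0) C  (was 2)
#11 (5,5) C  (was 0)
#12 (0,1) H  (was 1)
#13 (6,5) H  (was 5)
#14 (5,5) H  (was 5)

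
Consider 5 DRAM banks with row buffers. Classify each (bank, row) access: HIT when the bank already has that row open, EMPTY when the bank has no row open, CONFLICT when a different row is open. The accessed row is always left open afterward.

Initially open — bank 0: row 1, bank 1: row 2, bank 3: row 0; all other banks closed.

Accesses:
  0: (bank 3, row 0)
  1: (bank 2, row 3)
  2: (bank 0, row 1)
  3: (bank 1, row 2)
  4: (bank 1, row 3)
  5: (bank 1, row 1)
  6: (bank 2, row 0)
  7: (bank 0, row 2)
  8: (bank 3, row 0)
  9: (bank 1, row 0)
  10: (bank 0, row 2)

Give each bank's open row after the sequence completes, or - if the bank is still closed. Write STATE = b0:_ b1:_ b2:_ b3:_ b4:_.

0: bank 3 row 0 — prev 0 → HIT
1: bank 2 row 3 — prev None → EMPTY
2: bank 0 row 1 — prev 1 → HIT
3: bank 1 row 2 — prev 2 → HIT
4: bank 1 row 3 — prev 2 → CONFLICT
5: bank 1 row 1 — prev 3 → CONFLICT
6: bank 2 row 0 — prev 3 → CONFLICT
7: bank 0 row 2 — prev 1 → CONFLICT
8: bank 3 row 0 — prev 0 → HIT
9: bank 1 row 0 — prev 1 → CONFLICT
10: bank 0 row 2 — prev 2 → HIT

STATE = b0:2 b1:0 b2:0 b3:0 b4:-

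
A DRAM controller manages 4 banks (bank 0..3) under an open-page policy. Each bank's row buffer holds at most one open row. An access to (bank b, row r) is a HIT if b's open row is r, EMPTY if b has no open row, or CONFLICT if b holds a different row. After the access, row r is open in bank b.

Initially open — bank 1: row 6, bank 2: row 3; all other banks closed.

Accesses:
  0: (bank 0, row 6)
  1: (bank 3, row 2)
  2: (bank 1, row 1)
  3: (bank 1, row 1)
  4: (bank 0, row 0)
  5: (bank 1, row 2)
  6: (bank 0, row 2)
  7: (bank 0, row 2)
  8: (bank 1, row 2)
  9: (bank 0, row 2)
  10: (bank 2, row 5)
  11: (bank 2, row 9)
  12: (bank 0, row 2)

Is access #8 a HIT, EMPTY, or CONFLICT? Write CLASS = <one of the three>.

CLASS = HIT

#0 (0,6) E
#1 (3,2) E
#2 (1,1) C  (was 6)
#3 (1,1) H  (was 1)
#4 (0,0) C  (was 6)
#5 (1,2) C  (was 1)
#6 (0,2) C  (was 0)
#7 (0,2) H  (was 2)
#8 (1,2) H  (was 2)
#9 (0,2) H  (was 2)
#10 (2,5) C  (was 3)
#11 (2,9) C  (was 5)
#12 (0,2) H  (was 2)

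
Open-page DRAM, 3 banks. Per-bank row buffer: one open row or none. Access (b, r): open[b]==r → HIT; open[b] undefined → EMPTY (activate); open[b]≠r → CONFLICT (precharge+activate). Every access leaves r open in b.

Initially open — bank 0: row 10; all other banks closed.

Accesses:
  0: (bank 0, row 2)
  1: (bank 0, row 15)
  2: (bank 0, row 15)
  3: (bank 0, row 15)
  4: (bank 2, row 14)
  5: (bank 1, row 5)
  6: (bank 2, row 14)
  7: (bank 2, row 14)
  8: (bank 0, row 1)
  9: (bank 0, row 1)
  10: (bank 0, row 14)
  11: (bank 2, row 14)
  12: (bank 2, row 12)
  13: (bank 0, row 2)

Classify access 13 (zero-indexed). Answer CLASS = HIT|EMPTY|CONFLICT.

CLASS = CONFLICT

step 0: bank0 10->2 [CONFLICT]
step 1: bank0 2->15 [CONFLICT]
step 2: bank0 15->15 [HIT]
step 3: bank0 15->15 [HIT]
step 4: bank2 None->14 [EMPTY]
step 5: bank1 None->5 [EMPTY]
step 6: bank2 14->14 [HIT]
step 7: bank2 14->14 [HIT]
step 8: bank0 15->1 [CONFLICT]
step 9: bank0 1->1 [HIT]
step 10: bank0 1->14 [CONFLICT]
step 11: bank2 14->14 [HIT]
step 12: bank2 14->12 [CONFLICT]
step 13: bank0 14->2 [CONFLICT]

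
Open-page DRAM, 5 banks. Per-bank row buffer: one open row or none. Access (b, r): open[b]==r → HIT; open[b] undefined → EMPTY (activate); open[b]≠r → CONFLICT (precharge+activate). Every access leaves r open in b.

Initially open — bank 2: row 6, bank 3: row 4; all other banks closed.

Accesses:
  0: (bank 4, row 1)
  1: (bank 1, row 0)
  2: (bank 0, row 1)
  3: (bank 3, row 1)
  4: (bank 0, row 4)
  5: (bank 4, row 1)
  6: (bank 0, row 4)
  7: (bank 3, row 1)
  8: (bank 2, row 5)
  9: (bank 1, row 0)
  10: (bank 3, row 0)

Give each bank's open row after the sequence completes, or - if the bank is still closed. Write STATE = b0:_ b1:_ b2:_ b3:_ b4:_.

STATE = b0:4 b1:0 b2:5 b3:0 b4:1

#0 (4,1) E
#1 (1,0) E
#2 (0,1) E
#3 (3,1) C  (was 4)
#4 (0,4) C  (was 1)
#5 (4,1) H  (was 1)
#6 (0,4) H  (was 4)
#7 (3,1) H  (was 1)
#8 (2,5) C  (was 6)
#9 (1,0) H  (was 0)
#10 (3,0) C  (was 1)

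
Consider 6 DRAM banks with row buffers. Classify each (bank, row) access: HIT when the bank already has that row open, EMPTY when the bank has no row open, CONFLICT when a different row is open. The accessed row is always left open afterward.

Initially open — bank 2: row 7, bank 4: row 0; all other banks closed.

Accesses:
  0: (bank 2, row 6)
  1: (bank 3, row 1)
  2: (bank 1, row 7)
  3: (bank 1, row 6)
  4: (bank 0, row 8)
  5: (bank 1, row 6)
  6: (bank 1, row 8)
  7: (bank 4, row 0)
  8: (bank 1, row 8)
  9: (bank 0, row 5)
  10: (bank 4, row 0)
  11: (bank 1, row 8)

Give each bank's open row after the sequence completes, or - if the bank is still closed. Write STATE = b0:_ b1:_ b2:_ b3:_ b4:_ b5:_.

STATE = b0:5 b1:8 b2:6 b3:1 b4:0 b5:-

step 0: bank2 7->6 [CONFLICT]
step 1: bank3 None->1 [EMPTY]
step 2: bank1 None->7 [EMPTY]
step 3: bank1 7->6 [CONFLICT]
step 4: bank0 None->8 [EMPTY]
step 5: bank1 6->6 [HIT]
step 6: bank1 6->8 [CONFLICT]
step 7: bank4 0->0 [HIT]
step 8: bank1 8->8 [HIT]
step 9: bank0 8->5 [CONFLICT]
step 10: bank4 0->0 [HIT]
step 11: bank1 8->8 [HIT]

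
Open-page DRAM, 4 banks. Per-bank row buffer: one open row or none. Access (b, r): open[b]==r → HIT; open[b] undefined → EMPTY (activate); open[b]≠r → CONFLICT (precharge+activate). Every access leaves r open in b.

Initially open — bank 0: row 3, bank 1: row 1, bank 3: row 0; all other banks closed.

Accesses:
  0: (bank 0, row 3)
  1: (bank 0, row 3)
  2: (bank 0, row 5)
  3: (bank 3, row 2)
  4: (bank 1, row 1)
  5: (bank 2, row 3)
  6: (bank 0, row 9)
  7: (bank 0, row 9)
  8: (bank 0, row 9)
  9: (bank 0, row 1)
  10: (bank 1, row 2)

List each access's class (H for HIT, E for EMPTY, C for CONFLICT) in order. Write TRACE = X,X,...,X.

TRACE = H,H,C,C,H,E,C,H,H,C,C

step 0: bank0 3->3 [HIT]
step 1: bank0 3->3 [HIT]
step 2: bank0 3->5 [CONFLICT]
step 3: bank3 0->2 [CONFLICT]
step 4: bank1 1->1 [HIT]
step 5: bank2 None->3 [EMPTY]
step 6: bank0 5->9 [CONFLICT]
step 7: bank0 9->9 [HIT]
step 8: bank0 9->9 [HIT]
step 9: bank0 9->1 [CONFLICT]
step 10: bank1 1->2 [CONFLICT]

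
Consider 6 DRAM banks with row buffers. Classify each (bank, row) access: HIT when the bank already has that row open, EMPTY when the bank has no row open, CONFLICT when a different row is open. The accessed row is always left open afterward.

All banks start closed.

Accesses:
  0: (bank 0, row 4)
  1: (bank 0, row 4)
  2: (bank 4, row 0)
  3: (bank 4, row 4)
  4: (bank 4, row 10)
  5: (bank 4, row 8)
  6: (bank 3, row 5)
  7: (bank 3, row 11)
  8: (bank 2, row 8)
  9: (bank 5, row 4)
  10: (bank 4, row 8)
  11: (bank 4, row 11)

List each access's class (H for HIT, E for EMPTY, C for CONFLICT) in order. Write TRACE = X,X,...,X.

#0 (0,4) E
#1 (0,4) H  (was 4)
#2 (4,0) E
#3 (4,4) C  (was 0)
#4 (4,10) C  (was 4)
#5 (4,8) C  (was 10)
#6 (3,5) E
#7 (3,11) C  (was 5)
#8 (2,8) E
#9 (5,4) E
#10 (4,8) H  (was 8)
#11 (4,11) C  (was 8)

TRACE = E,H,E,C,C,C,E,C,E,E,H,C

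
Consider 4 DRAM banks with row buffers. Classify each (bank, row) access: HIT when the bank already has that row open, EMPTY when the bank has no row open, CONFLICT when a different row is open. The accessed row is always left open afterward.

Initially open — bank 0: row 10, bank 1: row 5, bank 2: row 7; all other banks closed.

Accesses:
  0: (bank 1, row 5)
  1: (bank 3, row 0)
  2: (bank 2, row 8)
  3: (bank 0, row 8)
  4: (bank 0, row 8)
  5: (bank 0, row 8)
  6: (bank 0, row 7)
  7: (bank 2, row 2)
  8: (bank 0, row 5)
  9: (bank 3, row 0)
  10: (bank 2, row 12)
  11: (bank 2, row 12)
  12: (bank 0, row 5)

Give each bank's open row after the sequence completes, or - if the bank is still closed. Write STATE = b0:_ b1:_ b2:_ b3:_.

#0 (1,5) H  (was 5)
#1 (3,0) E
#2 (2,8) C  (was 7)
#3 (0,8) C  (was 10)
#4 (0,8) H  (was 8)
#5 (0,8) H  (was 8)
#6 (0,7) C  (was 8)
#7 (2,2) C  (was 8)
#8 (0,5) C  (was 7)
#9 (3,0) H  (was 0)
#10 (2,12) C  (was 2)
#11 (2,12) H  (was 12)
#12 (0,5) H  (was 5)

STATE = b0:5 b1:5 b2:12 b3:0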